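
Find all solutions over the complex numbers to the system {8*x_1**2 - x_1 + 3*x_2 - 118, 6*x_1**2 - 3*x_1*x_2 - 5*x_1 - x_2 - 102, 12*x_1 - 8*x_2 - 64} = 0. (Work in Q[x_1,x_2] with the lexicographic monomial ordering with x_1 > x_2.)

{(4, -2)}

Compute a lex Gröbner basis by Buchberger's algorithm.
f_1 = 8*x_1**2 - x_1 + 3*x_2 - 118, LT = x_1**2.
f_2 = 6*x_1**2 - 3*x_1*x_2 - 5*x_1 - x_2 - 102, LT = x_1**2.
f_3 = 12*x_1 - 8*x_2 - 64, LT = x_1.

S(f_1,f_2): lcm = x_1**2. S = 1/2*x_1*x_2 + 17/24*x_1 + 13/24*x_2 + 9/4.
  leading term x_1*x_2: subtract (1/24*x_2)·f_3 from 1/2*x_1*x_2 + 17/24*x_1 + 13/24*x_2 + 9/4 → 17/24*x_1 + 1/3*x_2**2 + 77/24*x_2 + 9/4
  leading term x_1: subtract (17/288)·f_3 from 17/24*x_1 + 1/3*x_2**2 + 77/24*x_2 + 9/4 → 1/3*x_2**2 + 265/72*x_2 + 217/36
  leading term x_2**2: no divisor's leading term divides it; move 1/3*x_2**2 to the remainder.
  leading term x_2: no divisor's leading term divides it; move 265/72*x_2 to the remainder.
  leading term 1: no divisor's leading term divides it; move 217/36 to the remainder.
  remainder 1/3*x_2**2 + 265/72*x_2 + 217/36 ≠ 0; add h_4 = 1/3*x_2**2 + 265/72*x_2 + 217/36 to the basis.

S(f_1,f_3): lcm = x_1**2. S = 2/3*x_1*x_2 + 125/24*x_1 + 3/8*x_2 - 59/4.
  leading term x_1*x_2: subtract (1/18*x_2)·f_3 from 2/3*x_1*x_2 + 125/24*x_1 + 3/8*x_2 - 59/4 → 125/24*x_1 + 4/9*x_2**2 + 283/72*x_2 - 59/4
  leading term x_1: subtract (125/288)·f_3 from 125/24*x_1 + 4/9*x_2**2 + 283/72*x_2 - 59/4 → 4/9*x_2**2 + 533/72*x_2 + 469/36
  leading term x_2**2: subtract (4/3)·h_4 from 4/9*x_2**2 + 533/72*x_2 + 469/36 → 539/216*x_2 + 539/108
  leading term x_2: no divisor's leading term divides it; move 539/216*x_2 to the remainder.
  leading term 1: no divisor's leading term divides it; move 539/108 to the remainder.
  remainder 539/216*x_2 + 539/108 ≠ 0; add h_5 = 539/216*x_2 + 539/108 to the basis.

The other S-polynomials (S(f_2,f_3), S(f_1,h_4), S(f_2,h_4), S(f_3,h_4), S(f_1,h_5), S(f_2,h_5), S(f_3,h_5), S(h_4,h_5)) all reduce to 0 modulo the current basis, so we have a Gröbner basis.
Inter-reduce: drop elements whose leading term is divisible by another's, tail-reduce, and make monic.
Reduced Gröbner basis: {x_1 - 4, x_2 + 2}.

A lex Gröbner basis eliminates variables successively. Here x_2 + 2 depends only on x_2, with roots {-2}; lifting each root through the earlier basis elements recovers the full solutions.
  x_2 = -2: the earlier basis element becomes x_1 - 4 = 0, giving x_1 = 4 — point (4, -2).
A lex Gröbner basis triangularizes the system, enabling back-substitution.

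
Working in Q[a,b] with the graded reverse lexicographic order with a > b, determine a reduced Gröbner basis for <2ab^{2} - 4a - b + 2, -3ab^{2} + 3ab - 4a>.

f_1 = 2ab^{2} - 4a - b + 2, LT = ab^{2}.
f_2 = -3ab^{2} + 3ab - 4a, LT = ab^{2}.

S(f_1,f_2): lcm = ab^{2}. S = ab - \tfrac{10}{3}a - \tfrac{1}{2}b + 1.
  leading term ab: no divisor's leading term divides it; move ab to the remainder.
  leading term a: no divisor's leading term divides it; move -\tfrac{10}{3}a to the remainder.
  leading term b: no divisor's leading term divides it; move -\tfrac{1}{2}b to the remainder.
  leading term 1: no divisor's leading term divides it; move 1 to the remainder.
  remainder ab - \tfrac{10}{3}a - \tfrac{1}{2}b + 1 ≠ 0; add g_3 = ab - \tfrac{10}{3}a - \tfrac{1}{2}b + 1 to the basis.

S(f_1,g_3): lcm = ab^{2}. S = \tfrac{10}{3}ab + \tfrac{1}{2}b^{2} - 2a - \tfrac{3}{2}b + 1.
  leading term ab: subtract (\tfrac{10}{3})·g_3 from \tfrac{10}{3}ab + \tfrac{1}{2}b^{2} - 2a - \tfrac{3}{2}b + 1 → \tfrac{1}{2}b^{2} + \tfrac{82}{9}a + \tfrac{1}{6}b - \tfrac{7}{3}
  leading term b^{2}: no divisor's leading term divides it; move \tfrac{1}{2}b^{2} to the remainder.
  leading term a: no divisor's leading term divides it; move \tfrac{82}{9}a to the remainder.
  leading term b: no divisor's leading term divides it; move \tfrac{1}{6}b to the remainder.
  leading term 1: no divisor's leading term divides it; move -\tfrac{7}{3} to the remainder.
  remainder \tfrac{1}{2}b^{2} + \tfrac{82}{9}a + \tfrac{1}{6}b - \tfrac{7}{3} ≠ 0; add g_4 = \tfrac{1}{2}b^{2} + \tfrac{82}{9}a + \tfrac{1}{6}b - \tfrac{7}{3} to the basis.

S(f_2,g_3): lcm = ab^{2}. S = \tfrac{7}{3}ab + \tfrac{1}{2}b^{2} + \tfrac{4}{3}a - b.
  leading term ab: subtract (\tfrac{7}{3})·g_3 from \tfrac{7}{3}ab + \tfrac{1}{2}b^{2} + \tfrac{4}{3}a - b → \tfrac{1}{2}b^{2} + \tfrac{82}{9}a + \tfrac{1}{6}b - \tfrac{7}{3}
  leading term b^{2}: subtract (1)·g_4 from \tfrac{1}{2}b^{2} + \tfrac{82}{9}a + \tfrac{1}{6}b - \tfrac{7}{3} → 0
  remainder 0.

S(f_1,g_4): lcm = ab^{2}. S = -\tfrac{164}{9}a^{2} - \tfrac{1}{3}ab + \tfrac{8}{3}a - \tfrac{1}{2}b + 1.
  leading term a^{2}: no divisor's leading term divides it; move -\tfrac{164}{9}a^{2} to the remainder.
  leading term ab: subtract (-\tfrac{1}{3})·g_3 from -\tfrac{1}{3}ab + \tfrac{8}{3}a - \tfrac{1}{2}b + 1 → \tfrac{14}{9}a - \tfrac{2}{3}b + \tfrac{4}{3}
  leading term a: no divisor's leading term divides it; move \tfrac{14}{9}a to the remainder.
  leading term b: no divisor's leading term divides it; move -\tfrac{2}{3}b to the remainder.
  leading term 1: no divisor's leading term divides it; move \tfrac{4}{3} to the remainder.
  remainder -\tfrac{164}{9}a^{2} + \tfrac{14}{9}a - \tfrac{2}{3}b + \tfrac{4}{3} ≠ 0; add g_5 = -\tfrac{164}{9}a^{2} + \tfrac{14}{9}a - \tfrac{2}{3}b + \tfrac{4}{3} to the basis.

S(f_2,g_4): lcm = ab^{2}. S = -\tfrac{164}{9}a^{2} - \tfrac{4}{3}ab + 6a.
  leading term a^{2}: subtract (1)·g_5 from -\tfrac{164}{9}a^{2} - \tfrac{4}{3}ab + 6a → -\tfrac{4}{3}ab + \tfrac{40}{9}a + \tfrac{2}{3}b - \tfrac{4}{3}
  leading term ab: subtract (-\tfrac{4}{3})·g_3 from -\tfrac{4}{3}ab + \tfrac{40}{9}a + \tfrac{2}{3}b - \tfrac{4}{3} → 0
  remainder 0.

S(g_3,g_4): lcm = ab^{2}. S = -\tfrac{164}{9}a^{2} - \tfrac{11}{3}ab - \tfrac{1}{2}b^{2} + \tfrac{14}{3}a + b.
  leading term a^{2}: subtract (1)·g_5 from -\tfrac{164}{9}a^{2} - \tfrac{11}{3}ab - \tfrac{1}{2}b^{2} + \tfrac{14}{3}a + b → -\tfrac{11}{3}ab - \tfrac{1}{2}b^{2} + \tfrac{28}{9}a + \tfrac{5}{3}b - \tfrac{4}{3}
  leading term ab: subtract (-\tfrac{11}{3})·g_3 from -\tfrac{11}{3}ab - \tfrac{1}{2}b^{2} + \tfrac{28}{9}a + \tfrac{5}{3}b - \tfrac{4}{3} → -\tfrac{1}{2}b^{2} - \tfrac{82}{9}a - \tfrac{1}{6}b + \tfrac{7}{3}
  leading term b^{2}: subtract (-1)·g_4 from -\tfrac{1}{2}b^{2} - \tfrac{82}{9}a - \tfrac{1}{6}b + \tfrac{7}{3} → 0
  remainder 0.

S(f_1,g_5): lcm = a^{2}b^{2}. S = \tfrac{7}{82}ab^{2} - \tfrac{3}{82}b^{3} - 2a^{2} - \tfrac{1}{2}ab + \tfrac{3}{41}b^{2} + a.
  leading term ab^{2}: subtract (\tfrac{7}{164})·f_1 from \tfrac{7}{82}ab^{2} - \tfrac{3}{82}b^{3} - 2a^{2} - \tfrac{1}{2}ab + \tfrac{3}{41}b^{2} + a → -\tfrac{3}{82}b^{3} - 2a^{2} - \tfrac{1}{2}ab + \tfrac{3}{41}b^{2} + \tfrac{48}{41}a + \tfrac{7}{164}b - \tfrac{7}{82}
  leading term b^{3}: subtract (-\tfrac{3}{41}b)·g_4 from -\tfrac{3}{82}b^{3} - 2a^{2} - \tfrac{1}{2}ab + \tfrac{3}{41}b^{2} + \tfrac{48}{41}a + \tfrac{7}{164}b - \tfrac{7}{82} → -2a^{2} + \tfrac{1}{6}ab + \tfrac{7}{82}b^{2} + \tfrac{48}{41}a - \tfrac{21}{164}b - \tfrac{7}{82}
  leading term a^{2}: subtract (\tfrac{9}{82})·g_5 from -2a^{2} + \tfrac{1}{6}ab + \tfrac{7}{82}b^{2} + \tfrac{48}{41}a - \tfrac{21}{164}b - \tfrac{7}{82} → \tfrac{1}{6}ab + \tfrac{7}{82}b^{2} + a - \tfrac{9}{164}b - \tfrac{19}{82}
  leading term ab: subtract (\tfrac{1}{6})·g_3 from \tfrac{1}{6}ab + \tfrac{7}{82}b^{2} + a - \tfrac{9}{164}b - \tfrac{19}{82} → \tfrac{7}{82}b^{2} + \tfrac{14}{9}a + \tfrac{7}{246}b - \tfrac{49}{123}
  leading term b^{2}: subtract (\tfrac{7}{41})·g_4 from \tfrac{7}{82}b^{2} + \tfrac{14}{9}a + \tfrac{7}{246}b - \tfrac{49}{123} → 0
  remainder 0.

S(f_2,g_5): lcm = a^{2}b^{2}. S = -a^{2}b + \tfrac{7}{82}ab^{2} - \tfrac{3}{82}b^{3} + \tfrac{4}{3}a^{2} + \tfrac{3}{41}b^{2}.
  leading term a^{2}b: subtract (-a)·g_3 from -a^{2}b + \tfrac{7}{82}ab^{2} - \tfrac{3}{82}b^{3} + \tfrac{4}{3}a^{2} + \tfrac{3}{41}b^{2} → \tfrac{7}{82}ab^{2} - \tfrac{3}{82}b^{3} - 2a^{2} - \tfrac{1}{2}ab + \tfrac{3}{41}b^{2} + a
  leading term ab^{2}: subtract (\tfrac{7}{164})·f_1 from \tfrac{7}{82}ab^{2} - \tfrac{3}{82}b^{3} - 2a^{2} - \tfrac{1}{2}ab + \tfrac{3}{41}b^{2} + a → -\tfrac{3}{82}b^{3} - 2a^{2} - \tfrac{1}{2}ab + \tfrac{3}{41}b^{2} + \tfrac{48}{41}a + \tfrac{7}{164}b - \tfrac{7}{82}
  leading term b^{3}: subtract (-\tfrac{3}{41}b)·g_4 from -\tfrac{3}{82}b^{3} - 2a^{2} - \tfrac{1}{2}ab + \tfrac{3}{41}b^{2} + \tfrac{48}{41}a + \tfrac{7}{164}b - \tfrac{7}{82} → -2a^{2} + \tfrac{1}{6}ab + \tfrac{7}{82}b^{2} + \tfrac{48}{41}a - \tfrac{21}{164}b - \tfrac{7}{82}
  leading term a^{2}: subtract (\tfrac{9}{82})·g_5 from -2a^{2} + \tfrac{1}{6}ab + \tfrac{7}{82}b^{2} + \tfrac{48}{41}a - \tfrac{21}{164}b - \tfrac{7}{82} → \tfrac{1}{6}ab + \tfrac{7}{82}b^{2} + a - \tfrac{9}{164}b - \tfrac{19}{82}
  leading term ab: subtract (\tfrac{1}{6})·g_3 from \tfrac{1}{6}ab + \tfrac{7}{82}b^{2} + a - \tfrac{9}{164}b - \tfrac{19}{82} → \tfrac{7}{82}b^{2} + \tfrac{14}{9}a + \tfrac{7}{246}b - \tfrac{49}{123}
  leading term b^{2}: subtract (\tfrac{7}{41})·g_4 from \tfrac{7}{82}b^{2} + \tfrac{14}{9}a + \tfrac{7}{246}b - \tfrac{49}{123} → 0
  remainder 0.

S(g_3,g_5): lcm = a^{2}b. S = -\tfrac{10}{3}a^{2} - \tfrac{17}{41}ab - \tfrac{3}{82}b^{2} + a + \tfrac{3}{41}b.
  leading term a^{2}: subtract (\tfrac{15}{82})·g_5 from -\tfrac{10}{3}a^{2} - \tfrac{17}{41}ab - \tfrac{3}{82}b^{2} + a + \tfrac{3}{41}b → -\tfrac{17}{41}ab - \tfrac{3}{82}b^{2} + \tfrac{88}{123}a + \tfrac{8}{41}b - \tfrac{10}{41}
  leading term ab: subtract (-\tfrac{17}{41})·g_3 from -\tfrac{17}{41}ab - \tfrac{3}{82}b^{2} + \tfrac{88}{123}a + \tfrac{8}{41}b - \tfrac{10}{41} → -\tfrac{3}{82}b^{2} - \tfrac{2}{3}a - \tfrac{1}{82}b + \tfrac{7}{41}
  leading term b^{2}: subtract (-\tfrac{3}{41})·g_4 from -\tfrac{3}{82}b^{2} - \tfrac{2}{3}a - \tfrac{1}{82}b + \tfrac{7}{41} → 0
  remainder 0.

S(g_4,g_5): leading monomials are coprime, so the S-polynomial reduces to 0 (Buchberger's first criterion).
Every S-polynomial of the final basis reduces to 0, so we have a Gröbner basis.
Inter-reduce: drop elements whose leading term is divisible by another's, tail-reduce, and make monic.

G = {a^{2} - \tfrac{7}{82}a + \tfrac{3}{82}b - \tfrac{3}{41}, ab - \tfrac{10}{3}a - \tfrac{1}{2}b + 1, b^{2} + \tfrac{164}{9}a + \tfrac{1}{3}b - \tfrac{14}{3}}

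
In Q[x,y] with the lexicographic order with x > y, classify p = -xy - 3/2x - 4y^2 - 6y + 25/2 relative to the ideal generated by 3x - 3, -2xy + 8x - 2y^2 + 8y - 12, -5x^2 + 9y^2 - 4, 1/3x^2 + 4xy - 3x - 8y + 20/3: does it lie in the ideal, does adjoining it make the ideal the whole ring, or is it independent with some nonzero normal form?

First compute the reduced Gröbner basis of I by Buchberger's algorithm.
f_1 = 3x - 3, LT = x.
f_2 = -2xy + 8x - 2y^2 + 8y - 12, LT = xy.
f_3 = -5x^2 + 9y^2 - 4, LT = x^2.
f_4 = 1/3x^2 + 4xy - 3x - 8y + 20/3, LT = x^2.

S(f_1,f_2): lcm = xy. S = 4x - y^2 + 3y - 6.
  leading term x: subtract (4/3)·f_1 from 4x - y^2 + 3y - 6 → -y^2 + 3y - 2
  leading term y^2: no divisor's leading term divides it; move -y^2 to the remainder.
  leading term y: no divisor's leading term divides it; move 3y to the remainder.
  leading term 1: no divisor's leading term divides it; move -2 to the remainder.
  remainder -y^2 + 3y - 2 ≠ 0; add h_5 = -y^2 + 3y - 2 to the basis.

S(f_1,f_3): lcm = x^2. S = -x + 9/5y^2 - 4/5.
  leading term x: subtract (-1/3)·f_1 from -x + 9/5y^2 - 4/5 → 9/5y^2 - 9/5
  leading term y^2: subtract (-9/5)·h_5 from 9/5y^2 - 9/5 → 27/5y - 27/5
  leading term y: no divisor's leading term divides it; move 27/5y to the remainder.
  leading term 1: no divisor's leading term divides it; move -27/5 to the remainder.
  remainder 27/5y - 27/5 ≠ 0; add h_6 = 27/5y - 27/5 to the basis.

S(f_1,f_4): lcm = x^2. S = -12xy + 8x + 24y - 20.
  leading term xy: subtract (-4y)·f_1 from -12xy + 8x + 24y - 20 → 8x + 12y - 20
  leading term x: subtract (8/3)·f_1 from 8x + 12y - 20 → 12y - 12
  leading term y: subtract (20/9)·h_6 from 12y - 12 → 0
  remainder 0.

S(f_2,f_3): lcm = x^2y. S = -4x^2 + xy^2 - 4xy + 6x + 9/5y^3 - 4/5y.
  leading term x^2: subtract (-4/3x)·f_1 from -4x^2 + xy^2 - 4xy + 6x + 9/5y^3 - 4/5y → xy^2 - 4xy + 2x + 9/5y^3 - 4/5y
  leading term xy^2: subtract (1/3y^2)·f_1 from xy^2 - 4xy + 2x + 9/5y^3 - 4/5y → -4xy + 2x + 9/5y^3 + y^2 - 4/5y
  leading term xy: subtract (-4/3y)·f_1 from -4xy + 2x + 9/5y^3 + y^2 - 4/5y → 2x + 9/5y^3 + y^2 - 24/5y
  leading term x: subtract (2/3)·f_1 from 2x + 9/5y^3 + y^2 - 24/5y → 9/5y^3 + y^2 - 24/5y + 2
  leading term y^3: subtract (-9/5y)·h_5 from 9/5y^3 + y^2 - 24/5y + 2 → 32/5y^2 - 42/5y + 2
  leading term y^2: subtract (-32/5)·h_5 from 32/5y^2 - 42/5y + 2 → 54/5y - 54/5
  leading term y: subtract (2)·h_6 from 54/5y - 54/5 → 0
  remainder 0.

S(f_2,f_4): lcm = x^2y. S = -4x^2 - 11xy^2 + 5xy + 6x + 24y^2 - 20y.
  leading term x^2: subtract (-4/3x)·f_1 from -4x^2 - 11xy^2 + 5xy + 6x + 24y^2 - 20y → -11xy^2 + 5xy + 2x + 24y^2 - 20y
  leading term xy^2: subtract (-11/3y^2)·f_1 from -11xy^2 + 5xy + 2x + 24y^2 - 20y → 5xy + 2x + 13y^2 - 20y
  leading term xy: subtract (5/3y)·f_1 from 5xy + 2x + 13y^2 - 20y → 2x + 13y^2 - 15y
  leading term x: subtract (2/3)·f_1 from 2x + 13y^2 - 15y → 13y^2 - 15y + 2
  leading term y^2: subtract (-13)·h_5 from 13y^2 - 15y + 2 → 24y - 24
  leading term y: subtract (40/9)·h_6 from 24y - 24 → 0
  remainder 0.

S(f_3,f_4): lcm = x^2. S = -12xy + 9x - 9/5y^2 + 24y - 96/5.
  leading term xy: subtract (-4y)·f_1 from -12xy + 9x - 9/5y^2 + 24y - 96/5 → 9x - 9/5y^2 + 12y - 96/5
  leading term x: subtract (3)·f_1 from 9x - 9/5y^2 + 12y - 96/5 → -9/5y^2 + 12y - 51/5
  leading term y^2: subtract (9/5)·h_5 from -9/5y^2 + 12y - 51/5 → 33/5y - 33/5
  leading term y: subtract (11/9)·h_6 from 33/5y - 33/5 → 0
  remainder 0.

S(f_1,h_5): leading monomials are coprime, so the S-polynomial reduces to 0 (Buchberger's first criterion).
S(f_2,h_5): lcm = xy^2. S = -xy - 2x + y^3 - 4y^2 + 6y.
  leading term xy: subtract (-1/3y)·f_1 from -xy - 2x + y^3 - 4y^2 + 6y → -2x + y^3 - 4y^2 + 5y
  leading term x: subtract (-2/3)·f_1 from -2x + y^3 - 4y^2 + 5y → y^3 - 4y^2 + 5y - 2
  leading term y^3: subtract (-y)·h_5 from y^3 - 4y^2 + 5y - 2 → -y^2 + 3y - 2
  leading term y^2: subtract (1)·h_5 from -y^2 + 3y - 2 → 0
  remainder 0.

S(f_3,h_5): leading monomials are coprime, so the S-polynomial reduces to 0 (Buchberger's first criterion).
S(f_4,h_5): leading monomials are coprime, so the S-polynomial reduces to 0 (Buchberger's first criterion).
S(f_1,h_6): leading monomials are coprime, so the S-polynomial reduces to 0 (Buchberger's first criterion).
S(f_2,h_6): lcm = xy. S = -3x + y^2 - 4y + 6.
  leading term x: subtract (-1)·f_1 from -3x + y^2 - 4y + 6 → y^2 - 4y + 3
  leading term y^2: subtract (-1)·h_5 from y^2 - 4y + 3 → -y + 1
  leading term y: subtract (-5/27)·h_6 from -y + 1 → 0
  remainder 0.

S(f_3,h_6): leading monomials are coprime, so the S-polynomial reduces to 0 (Buchberger's first criterion).
S(f_4,h_6): leading monomials are coprime, so the S-polynomial reduces to 0 (Buchberger's first criterion).
S(h_5,h_6): lcm = y^2. S = -2y + 2.
  leading term y: subtract (-10/27)·h_6 from -2y + 2 → 0
  remainder 0.

Every S-polynomial of the final basis reduces to 0, so we have a Gröbner basis.
Inter-reduce: drop elements whose leading term is divisible by another's, tail-reduce, and make monic.
Reduced Gröbner basis: {x - 1, y - 1}.
Label its elements g_1 = x - 1, g_2 = y - 1.

Reduce p = -xy - 3/2x - 4y^2 - 6y + 25/2 modulo G:
  leading term xy: subtract (-y)·g_1 from -xy - 3/2x - 4y^2 - 6y + 25/2 → -3/2x - 4y^2 - 7y + 25/2
  leading term x: subtract (-3/2)·g_1 from -3/2x - 4y^2 - 7y + 25/2 → -4y^2 - 7y + 11
  leading term y^2: subtract (-4y)·g_2 from -4y^2 - 7y + 11 → -11y + 11
  leading term y: subtract (-11)·g_2 from -11y + 11 → 0
  normal form = 0.
Since the normal form is 0, p ∈ I.

-xy - 3/2x - 4y^2 - 6y + 25/2 lies in I (it reduces to 0).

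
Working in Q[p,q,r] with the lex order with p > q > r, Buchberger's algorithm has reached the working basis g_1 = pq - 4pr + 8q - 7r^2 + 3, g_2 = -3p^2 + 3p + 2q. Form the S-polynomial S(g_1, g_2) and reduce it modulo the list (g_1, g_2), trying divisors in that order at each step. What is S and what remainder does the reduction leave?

S(g_1, g_2) = -4p^2r + 9pq - 7pr^2 + 3p + 2/3q^2; remainder on division = -7pr^2 + 32pr + 3p + 2/3q^2 - 8/3qr - 72q + 63r^2 - 27.

lcm(LM(g_1), LM(g_2)) = p^2q.
S = (lcm/LT(g_1))·g_1 − (lcm/LT(g_2))·g_2 = -4p^2r + 9pq - 7pr^2 + 3p + 2/3q^2.
Reduce S modulo (g_1, g_2) in that order:
  leading term p^2r: subtract (4/3r)·g_2 from -4p^2r + 9pq - 7pr^2 + 3p + 2/3q^2 → 9pq - 7pr^2 - 4pr + 3p + 2/3q^2 - 8/3qr
  leading term pq: subtract (9)·g_1 from 9pq - 7pr^2 - 4pr + 3p + 2/3q^2 - 8/3qr → -7pr^2 + 32pr + 3p + 2/3q^2 - 8/3qr - 72q + 63r^2 - 27
  leading term pr^2: no divisor's leading term divides it; move -7pr^2 to the remainder.
  leading term pr: no divisor's leading term divides it; move 32pr to the remainder.
  leading term p: no divisor's leading term divides it; move 3p to the remainder.
  leading term q^2: no divisor's leading term divides it; move 2/3q^2 to the remainder.
  leading term qr: no divisor's leading term divides it; move -8/3qr to the remainder.
  leading term q: no divisor's leading term divides it; move -72q to the remainder.
  leading term r^2: no divisor's leading term divides it; move 63r^2 to the remainder.
  leading term 1: no divisor's leading term divides it; move -27 to the remainder.
The remainder -7pr^2 + 32pr + 3p + 2/3q^2 - 8/3qr - 72q + 63r^2 - 27 is nonzero, so it would be added as the next basis element.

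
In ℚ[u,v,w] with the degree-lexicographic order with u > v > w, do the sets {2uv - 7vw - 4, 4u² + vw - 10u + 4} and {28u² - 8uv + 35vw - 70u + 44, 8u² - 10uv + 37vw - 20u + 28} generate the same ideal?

Yes, the ideals are equal.

For a fixed monomial order, each ideal has a unique reduced Gröbner basis; comparing bases decides equality.
Buchberger on the first generating set:
f_1 = 2uv - 7vw - 4, LT = uv.
f_2 = 4u² + vw - 10u + 4, LT = u².

S(f_1,f_2): lcm = u²v. S = -7/2uvw - ¼v²w + 5/2uv - 2u - v.
  leading term uvw: subtract (-7/4w)·f_1 from -7/2uvw - ¼v²w + 5/2uv - 2u - v → -¼v²w - 49/4vw² + 5/2uv - 2u - v - 7w
  leading term v²w: no divisor's leading term divides it; move -¼v²w to the remainder.
  leading term vw²: no divisor's leading term divides it; move -49/4vw² to the remainder.
  leading term uv: subtract (5/4)·f_1 from 5/2uv - 2u - v - 7w → 35/4vw - 2u - v - 7w + 5
  leading term vw: no divisor's leading term divides it; move 35/4vw to the remainder.
  leading term u: no divisor's leading term divides it; move -2u to the remainder.
  leading term v: no divisor's leading term divides it; move -v to the remainder.
  leading term w: no divisor's leading term divides it; move -7w to the remainder.
  leading term 1: no divisor's leading term divides it; move 5 to the remainder.
  remainder -¼v²w - 49/4vw² + 35/4vw - 2u - v - 7w + 5 ≠ 0; add g_3 = -¼v²w - 49/4vw² + 35/4vw - 2u - v - 7w + 5 to the basis.

S(f_1,g_3): lcm = uv²w. S = -49uvw² - 7/2v²w² + 35uvw - 8u² - 4uv - 28uw - 2vw + 20u.
  leading term uvw²: subtract (-49/2w²)·f_1 from -49uvw² - 7/2v²w² + 35uvw - 8u² - 4uv - 28uw - 2vw + 20u → -7/2v²w² - 343/2vw³ + 35uvw - 8u² - 4uv - 28uw - 2vw - 98w² + 20u
  leading term v²w²: subtract (14w)·g_3 from -7/2v²w² - 343/2vw³ + 35uvw - 8u² - 4uv - 28uw - 2vw - 98w² + 20u → 35uvw - 245/2vw² - 8u² - 4uv + 12vw + 20u - 70w
  leading term uvw: subtract (35/2w)·f_1 from 35uvw - 245/2vw² - 8u² - 4uv + 12vw + 20u - 70w → -8u² - 4uv + 12vw + 20u
  leading term u²: subtract (-2)·f_2 from -8u² - 4uv + 12vw + 20u → -4uv + 14vw + 8
  leading term uv: subtract (-2)·f_1 from -4uv + 14vw + 8 → 0
  remainder 0.

S(f_2,g_3): leading monomials are coprime, so the S-polynomial reduces to 0 (Buchberger's first criterion).
Every S-polynomial of the final basis reduces to 0, so we have a Gröbner basis.
Inter-reduce: drop elements whose leading term is divisible by another's, tail-reduce, and make monic.
Reduced Gröbner basis: {v²w + 49vw² - 35vw + 8u + 4v + 28w - 20, u² + ¼vw - 5/2u + 1, uv - 7/2vw - 2}.

Buchberger on the second generating set:
h_1 = 28u² - 8uv + 35vw - 70u + 44, LT = u².
h_2 = 8u² - 10uv + 37vw - 20u + 28, LT = u².

S(h_1,h_2): lcm = u². S = 27/28uv - 27/8vw - 27/14.
  leading term uv: no divisor's leading term divides it; move 27/28uv to the remainder.
  leading term vw: no divisor's leading term divides it; move -27/8vw to the remainder.
  leading term 1: no divisor's leading term divides it; move -27/14 to the remainder.
  remainder 27/28uv - 27/8vw - 27/14 ≠ 0; add k_3 = 27/28uv - 27/8vw - 27/14 to the basis.

S(h_1,k_3): lcm = u²v. S = -2/7uv² + 7/2uvw + 5/4v²w - 5/2uv + 2u + 11/7v.
  leading term uv²: subtract (-8/27v)·k_3 from -2/7uv² + 7/2uvw + 5/4v²w - 5/2uv + 2u + 11/7v → 7/2uvw + ¼v²w - 5/2uv + 2u + v
  leading term uvw: subtract (98/27w)·k_3 from 7/2uvw + ¼v²w - 5/2uv + 2u + v → ¼v²w + 49/4vw² - 5/2uv + 2u + v + 7w
  leading term v²w: no divisor's leading term divides it; move ¼v²w to the remainder.
  leading term vw²: no divisor's leading term divides it; move 49/4vw² to the remainder.
  leading term uv: subtract (-70/27)·k_3 from -5/2uv + 2u + v + 7w → -35/4vw + 2u + v + 7w - 5
  leading term vw: no divisor's leading term divides it; move -35/4vw to the remainder.
  leading term u: no divisor's leading term divides it; move 2u to the remainder.
  leading term v: no divisor's leading term divides it; move v to the remainder.
  leading term w: no divisor's leading term divides it; move 7w to the remainder.
  leading term 1: no divisor's leading term divides it; move -5 to the remainder.
  remainder ¼v²w + 49/4vw² - 35/4vw + 2u + v + 7w - 5 ≠ 0; add k_4 = ¼v²w + 49/4vw² - 35/4vw + 2u + v + 7w - 5 to the basis.

S(h_2,k_3): lcm = u²v. S = -5/4uv² + 7/2uvw + 37/8v²w - 5/2uv + 2u + 7/2v.
  leading term uv²: subtract (-35/27v)·k_3 from -5/4uv² + 7/2uvw + 37/8v²w - 5/2uv + 2u + 7/2v → 7/2uvw + ¼v²w - 5/2uv + 2u + v
  leading term uvw: subtract (98/27w)·k_3 from 7/2uvw + ¼v²w - 5/2uv + 2u + v → ¼v²w + 49/4vw² - 5/2uv + 2u + v + 7w
  leading term v²w: subtract (1)·k_4 from ¼v²w + 49/4vw² - 5/2uv + 2u + v + 7w → -5/2uv + 35/4vw + 5
  leading term uv: subtract (-70/27)·k_3 from -5/2uv + 35/4vw + 5 → 0
  remainder 0.

S(h_1,k_4): leading monomials are coprime, so the S-polynomial reduces to 0 (Buchberger's first criterion).
S(h_2,k_4): leading monomials are coprime, so the S-polynomial reduces to 0 (Buchberger's first criterion).
S(k_3,k_4): lcm = uv²w. S = -49uvw² - 7/2v²w² + 35uvw - 8u² - 4uv - 28uw - 2vw + 20u.
  leading term uvw²: subtract (-1372/27w²)·k_3 from -49uvw² - 7/2v²w² + 35uvw - 8u² - 4uv - 28uw - 2vw + 20u → -7/2v²w² - 343/2vw³ + 35uvw - 8u² - 4uv - 28uw - 2vw - 98w² + 20u
  leading term v²w²: subtract (-14w)·k_4 from -7/2v²w² - 343/2vw³ + 35uvw - 8u² - 4uv - 28uw - 2vw - 98w² + 20u → 35uvw - 245/2vw² - 8u² - 4uv + 12vw + 20u - 70w
  leading term uvw: subtract (980/27w)·k_3 from 35uvw - 245/2vw² - 8u² - 4uv + 12vw + 20u - 70w → -8u² - 4uv + 12vw + 20u
  leading term u²: subtract (-2/7)·h_1 from -8u² - 4uv + 12vw + 20u → -44/7uv + 22vw + 88/7
  leading term uv: subtract (-176/27)·k_3 from -44/7uv + 22vw + 88/7 → 0
  remainder 0.

Every S-polynomial of the final basis reduces to 0, so we have a Gröbner basis.
Inter-reduce: drop elements whose leading term is divisible by another's, tail-reduce, and make monic.
Reduced Gröbner basis: {v²w + 49vw² - 35vw + 8u + 4v + 28w - 20, u² + ¼vw - 5/2u + 1, uv - 7/2vw - 2}.

The two bases agree; hence the ideals are identical.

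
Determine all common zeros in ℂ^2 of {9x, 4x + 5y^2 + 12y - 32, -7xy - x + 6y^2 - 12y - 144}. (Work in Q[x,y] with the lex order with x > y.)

{(0, -4)}

Compute a lex Gröbner basis by Buchberger's algorithm.
f_1 = 9x, LT = x.
f_2 = 4x + 5y^2 + 12y - 32, LT = x.
f_3 = -7xy - x + 6y^2 - 12y - 144, LT = xy.

S(f_1,f_2): lcm = x. S = -5/4y^2 - 3y + 8.
  leading term y^2: no divisor's leading term divides it; move -5/4y^2 to the remainder.
  leading term y: no divisor's leading term divides it; move -3y to the remainder.
  leading term 1: no divisor's leading term divides it; move 8 to the remainder.
  remainder -5/4y^2 - 3y + 8 ≠ 0; add h_4 = -5/4y^2 - 3y + 8 to the basis.

S(f_1,f_3): lcm = xy. S = -1/7x + 6/7y^2 - 12/7y - 144/7.
  leading term x: subtract (-1/63)·f_1 from -1/7x + 6/7y^2 - 12/7y - 144/7 → 6/7y^2 - 12/7y - 144/7
  leading term y^2: subtract (-24/35)·h_4 from 6/7y^2 - 12/7y - 144/7 → -132/35y - 528/35
  leading term y: no divisor's leading term divides it; move -132/35y to the remainder.
  leading term 1: no divisor's leading term divides it; move -528/35 to the remainder.
  remainder -132/35y - 528/35 ≠ 0; add h_5 = -132/35y - 528/35 to the basis.

The other S-polynomials (S(f_2,f_3), S(f_1,h_4), S(f_2,h_4), S(f_3,h_4), S(f_1,h_5), S(f_2,h_5), S(f_3,h_5), S(h_4,h_5)) all reduce to 0 modulo the current basis, so we have a Gröbner basis.
Inter-reduce: drop elements whose leading term is divisible by another's, tail-reduce, and make monic.
Reduced Gröbner basis: {x, y + 4}.

Elimination: the polynomial y + 4 lies in the elimination ideal for y, so y ∈ {-4}. For each such y, the remaining basis elements (now univariate) give the rest of the solution.
  y = -4: the earlier basis element becomes x = 0, giving x = 0 — point (0, -4).
Each listed point satisfies every original equation (direct substitution).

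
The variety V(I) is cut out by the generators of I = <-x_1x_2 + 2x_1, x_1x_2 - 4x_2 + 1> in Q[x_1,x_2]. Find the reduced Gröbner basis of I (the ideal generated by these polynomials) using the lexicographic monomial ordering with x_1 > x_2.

G = {x_1 - 2x_2 + 1/2, x_2^2 - 9/4x_2 + 1/2}

f_1 = -x_1x_2 + 2x_1, LT = x_1x_2.
f_2 = x_1x_2 - 4x_2 + 1, LT = x_1x_2.

S(f_1,f_2): lcm = x_1x_2. S = -2x_1 + 4x_2 - 1.
  leading term x_1: no divisor's leading term divides it; move -2x_1 to the remainder.
  leading term x_2: no divisor's leading term divides it; move 4x_2 to the remainder.
  leading term 1: no divisor's leading term divides it; move -1 to the remainder.
  remainder -2x_1 + 4x_2 - 1 ≠ 0; add g_3 = -2x_1 + 4x_2 - 1 to the basis.

S(f_1,g_3): lcm = x_1x_2. S = -2x_1 + 2x_2^2 - 1/2x_2.
  leading term x_1: subtract (1)·g_3 from -2x_1 + 2x_2^2 - 1/2x_2 → 2x_2^2 - 9/2x_2 + 1
  leading term x_2^2: no divisor's leading term divides it; move 2x_2^2 to the remainder.
  leading term x_2: no divisor's leading term divides it; move -9/2x_2 to the remainder.
  leading term 1: no divisor's leading term divides it; move 1 to the remainder.
  remainder 2x_2^2 - 9/2x_2 + 1 ≠ 0; add g_4 = 2x_2^2 - 9/2x_2 + 1 to the basis.

The other S-polynomials (S(f_2,g_3), S(f_1,g_4), S(f_2,g_4), S(g_3,g_4)) all reduce to 0 modulo the current basis, so we have a Gröbner basis.
Inter-reduce: drop elements whose leading term is divisible by another's, tail-reduce, and make monic.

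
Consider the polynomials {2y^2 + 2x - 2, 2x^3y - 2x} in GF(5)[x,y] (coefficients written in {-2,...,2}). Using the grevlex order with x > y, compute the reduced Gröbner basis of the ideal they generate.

f_1 = 2y^2 + 2x - 2, LT = y^2.
f_2 = 2x^3y - 2x, LT = x^3y.

S(f_1,f_2): lcm = x^3y^2. S = x^4 - x^3 + xy.
  leading term x^4: no divisor's leading term divides it; move x^4 to the remainder.
  leading term x^3: no divisor's leading term divides it; move -x^3 to the remainder.
  leading term xy: no divisor's leading term divides it; move xy to the remainder.
  remainder x^4 - x^3 + xy ≠ 0; add g_3 = x^4 - x^3 + xy to the basis.

The other S-polynomials (S(f_1,g_3), S(f_2,g_3)) all reduce to 0 modulo the current basis, so we have a Gröbner basis.

G = {x^4 - x^3 + xy, x^3y - x, y^2 + x - 1}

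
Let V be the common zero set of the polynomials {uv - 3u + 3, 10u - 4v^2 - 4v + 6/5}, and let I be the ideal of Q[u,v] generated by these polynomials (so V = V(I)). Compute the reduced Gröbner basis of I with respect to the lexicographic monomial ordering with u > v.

G = {u - 2/5v^2 - 2/5v + 3/25, v^3 - 2v^2 - 33/10v + 42/5}

Buchberger's algorithm terminates because the ascending chain of leading-term ideals stabilizes.

f_1 = uv - 3u + 3, LT = uv.
f_2 = 10u - 4v^2 - 4v + 6/5, LT = u.

S(f_1,f_2): lcm = uv. S = -3u + 2/5v^3 + 2/5v^2 - 3/25v + 3.
  reduce S modulo (f_1, f_2):
  remainder 2/5v^3 - 4/5v^2 - 33/25v + 84/25 ≠ 0; add g_3 = 2/5v^3 - 4/5v^2 - 33/25v + 84/25 to the basis.

The other S-polynomials (S(f_1,g_3), S(f_2,g_3)) all reduce to 0 modulo the current basis, so we have a Gröbner basis.
Inter-reduce: drop elements whose leading term is divisible by another's, tail-reduce, and make monic.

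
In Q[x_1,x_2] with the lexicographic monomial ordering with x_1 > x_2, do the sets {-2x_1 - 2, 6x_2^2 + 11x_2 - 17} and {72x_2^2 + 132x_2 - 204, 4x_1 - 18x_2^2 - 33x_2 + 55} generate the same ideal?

Equality of ideals is decidable: compute both reduced Gröbner bases (unique for the ordering) and check whether they agree.
Buchberger on the first generating set:
f_1 = -2x_1 - 2, LT = x_1.
f_2 = 6x_2^2 + 11x_2 - 17, LT = x_2^2.

S(f_1,f_2): leading monomials are coprime, so the S-polynomial reduces to 0 (Buchberger's first criterion).
Every S-polynomial of the final basis reduces to 0, so we have a Gröbner basis.
Inter-reduce: drop elements whose leading term is divisible by another's, tail-reduce, and make monic.
Reduced Gröbner basis: {x_1 + 1, x_2^2 + 11/6x_2 - 17/6}.

Buchberger on the second generating set:
h_1 = 72x_2^2 + 132x_2 - 204, LT = x_2^2.
h_2 = 4x_1 - 18x_2^2 - 33x_2 + 55, LT = x_1.

S(h_1,h_2): leading monomials are coprime, so the S-polynomial reduces to 0 (Buchberger's first criterion).
Every S-polynomial of the final basis reduces to 0, so we have a Gröbner basis.
Inter-reduce: drop elements whose leading term is divisible by another's, tail-reduce, and make monic.
Reduced Gröbner basis: {x_1 + 1, x_2^2 + 11/6x_2 - 17/6}.

The two bases agree; hence the ideals are identical.

Yes, the ideals are equal.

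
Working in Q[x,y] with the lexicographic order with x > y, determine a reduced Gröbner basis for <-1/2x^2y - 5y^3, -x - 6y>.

G = {x + 6y, y^3}

f_1 = -1/2x^2y - 5y^3, LT = x^2y.
f_2 = -x - 6y, LT = x.

S(f_1,f_2): lcm = x^2y. S = -6xy^2 + 10y^3.
  leading term xy^2: subtract (6y^2)·f_2 from -6xy^2 + 10y^3 → 46y^3
  leading term y^3: no divisor's leading term divides it; move 46y^3 to the remainder.
  remainder 46y^3 ≠ 0; add g_3 = 46y^3 to the basis.

The other S-polynomials (S(f_1,g_3), S(f_2,g_3)) all reduce to 0 modulo the current basis, so we have a Gröbner basis.
Inter-reduce: drop elements whose leading term is divisible by another's, tail-reduce, and make monic.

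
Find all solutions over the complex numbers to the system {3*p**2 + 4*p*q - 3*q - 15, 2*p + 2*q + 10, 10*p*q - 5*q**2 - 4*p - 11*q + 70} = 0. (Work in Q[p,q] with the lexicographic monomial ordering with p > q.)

Compute a lex Gröbner basis by Buchberger's algorithm.
f_1 = 3*p**2 + 4*p*q - 3*q - 15, LT = p**2.
f_2 = 2*p + 2*q + 10, LT = p.
f_3 = 10*p*q - 4*p - 5*q**2 - 11*q + 70, LT = p*q.

S(f_1,f_2): lcm = p**2. S = 1/3*p*q - 5*p - q - 5.
  leading term p*q: subtract (1/6*q)·f_2 from 1/3*p*q - 5*p - q - 5 → -5*p - 1/3*q**2 - 8/3*q - 5
  leading term p: subtract (-5/2)·f_2 from -5*p - 1/3*q**2 - 8/3*q - 5 → -1/3*q**2 + 7/3*q + 20
  leading term q**2: no divisor's leading term divides it; move -1/3*q**2 to the remainder.
  leading term q: no divisor's leading term divides it; move 7/3*q to the remainder.
  leading term 1: no divisor's leading term divides it; move 20 to the remainder.
  remainder -1/3*q**2 + 7/3*q + 20 ≠ 0; add h_4 = -1/3*q**2 + 7/3*q + 20 to the basis.

S(f_1,f_3): lcm = p**2*q. S = 2/5*p**2 + 11/6*p*q**2 + 11/10*p*q - 7*p - q**2 - 5*q.
  leading term p**2: subtract (2/15)·f_1 from 2/5*p**2 + 11/6*p*q**2 + 11/10*p*q - 7*p - q**2 - 5*q → 11/6*p*q**2 + 17/30*p*q - 7*p - q**2 - 23/5*q + 2
  leading term p*q**2: subtract (11/12*q**2)·f_2 from 11/6*p*q**2 + 17/30*p*q - 7*p - q**2 - 23/5*q + 2 → 17/30*p*q - 7*p - 11/6*q**3 - 61/6*q**2 - 23/5*q + 2
  leading term p*q: subtract (17/60*q)·f_2 from 17/30*p*q - 7*p - 11/6*q**3 - 61/6*q**2 - 23/5*q + 2 → -7*p - 11/6*q**3 - 161/15*q**2 - 223/30*q + 2
  leading term p: subtract (-7/2)·f_2 from -7*p - 11/6*q**3 - 161/15*q**2 - 223/30*q + 2 → -11/6*q**3 - 161/15*q**2 - 13/30*q + 37
  leading term q**3: subtract (11/2*q)·h_4 from -11/6*q**3 - 161/15*q**2 - 13/30*q + 37 → -707/30*q**2 - 3313/30*q + 37
  leading term q**2: subtract (707/10)·h_4 from -707/30*q**2 - 3313/30*q + 37 → -1377/5*q - 1377
  leading term q: no divisor's leading term divides it; move -1377/5*q to the remainder.
  leading term 1: no divisor's leading term divides it; move -1377 to the remainder.
  remainder -1377/5*q - 1377 ≠ 0; add h_5 = -1377/5*q - 1377 to the basis.

The other S-polynomials (S(f_2,f_3), S(f_1,h_4), S(f_2,h_4), S(f_3,h_4), S(f_1,h_5), S(f_2,h_5), S(f_3,h_5), S(h_4,h_5)) all reduce to 0 modulo the current basis, so we have a Gröbner basis.
Inter-reduce: drop elements whose leading term is divisible by another's, tail-reduce, and make monic.
Reduced Gröbner basis: {p, q + 5}.

Since the basis is lex-ordered, q + 5 is univariate in q. Its roots are {-5}. Back-substituting each root into the other basis elements fixes the other coordinates.
  q = -5: the earlier basis element becomes p = 0, giving p = 0 — point (0, -5).
Check: every point annihilates each of the original generators.

{(0, -5)}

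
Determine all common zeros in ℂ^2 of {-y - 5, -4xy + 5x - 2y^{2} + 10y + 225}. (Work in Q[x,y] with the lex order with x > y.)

Compute a lex Gröbner basis by Buchberger's algorithm.
f_1 = -y - 5, LT = y.
f_2 = -4xy + 5x - 2y^{2} + 10y + 225, LT = xy.

S(f_1,f_2): lcm = xy. S = \tfrac{25}{4}x - \tfrac{1}{2}y^{2} + \tfrac{5}{2}y + \tfrac{225}{4}.
  reduce S modulo (f_1, f_2):
  remainder \tfrac{25}{4}x + \tfrac{125}{4} ≠ 0; add h_3 = \tfrac{25}{4}x + \tfrac{125}{4} to the basis.

The other S-polynomials (S(f_1,h_3), S(f_2,h_3)) all reduce to 0 modulo the current basis, so we have a Gröbner basis.
Inter-reduce: drop elements whose leading term is divisible by another's, tail-reduce, and make monic.
Reduced Gröbner basis: {x + 5, y + 5}.

The lex basis is triangular: the last element involves only y. Solving y + 5 = 0 gives y ∈ {-5}; substituting each value into the earlier elements determines the remaining variables.
  y = -5: the earlier basis element becomes x + 5 = 0, giving x = -5 — point (-5, -5).

{(-5, -5)}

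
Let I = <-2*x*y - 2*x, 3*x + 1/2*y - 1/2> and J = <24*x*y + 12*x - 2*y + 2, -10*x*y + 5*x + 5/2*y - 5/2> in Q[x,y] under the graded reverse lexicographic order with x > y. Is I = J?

Since reduced Gröbner bases are canonical representatives of ideals under a given ordering, it suffices to compute and compare them.
Buchberger on the first generating set:
f_1 = -2*x*y - 2*x, LT = x*y.
f_2 = 3*x + 1/2*y - 1/2, LT = x.

S(f_1,f_2): lcm = x*y. S = -1/6*y**2 + x + 1/6*y.
  reduce S modulo (f_1, f_2):
  remainder -1/6*y**2 + 1/6 ≠ 0; add g_3 = -1/6*y**2 + 1/6 to the basis.

The other S-polynomials (S(f_1,g_3), S(f_2,g_3)) all reduce to 0 modulo the current basis, so we have a Gröbner basis.
Inter-reduce: drop elements whose leading term is divisible by another's, tail-reduce, and make monic.
Reduced Gröbner basis: {y**2 - 1, x + 1/6*y - 1/6}.

Buchberger on the second generating set:
h_1 = 24*x*y + 12*x - 2*y + 2, LT = x*y.
h_2 = -10*x*y + 5*x + 5/2*y - 5/2, LT = x*y.

S(h_1,h_2): lcm = x*y. S = x + 1/6*y - 1/6.
  reduce S modulo (h_1, h_2):
  remainder x + 1/6*y - 1/6 ≠ 0; add k_3 = x + 1/6*y - 1/6 to the basis.

S(h_1,k_3): lcm = x*y. S = -1/6*y**2 + 1/2*x + 1/12*y + 1/12.
  reduce S modulo (h_1, h_2, k_3):
  remainder -1/6*y**2 + 1/6 ≠ 0; add k_4 = -1/6*y**2 + 1/6 to the basis.

The other S-polynomials (S(h_2,k_3), S(h_1,k_4), S(h_2,k_4), S(k_3,k_4)) all reduce to 0 modulo the current basis, so we have a Gröbner basis.
Inter-reduce: drop elements whose leading term is divisible by another's, tail-reduce, and make monic.
Reduced Gröbner basis: {y**2 - 1, x + 1/6*y - 1/6}.

Same reduced basis, so the two generating sets span the same ideal.
The choice of monomial ordering does not affect the verdict — as long as both bases are computed under the same ordering, their equality decides ideal equality.

Yes, the ideals are equal.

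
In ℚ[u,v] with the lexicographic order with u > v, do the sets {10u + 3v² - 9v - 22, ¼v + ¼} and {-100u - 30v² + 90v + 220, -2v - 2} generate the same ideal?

Equality of ideals is decidable: compute both reduced Gröbner bases (unique for the ordering) and check whether they agree.
Buchberger on the first generating set:
f_1 = 10u + 3v² - 9v - 22, LT = u.
f_2 = ¼v + ¼, LT = v.

The S-polynomials (S(f_1,f_2)) all reduce to 0 modulo the current basis, so we have a Gröbner basis.
Inter-reduce: drop elements whose leading term is divisible by another's, tail-reduce, and make monic.
Reduced Gröbner basis: {u - 1, v + 1}.

Buchberger on the second generating set:
h_1 = -100u - 30v² + 90v + 220, LT = u.
h_2 = -2v - 2, LT = v.

The S-polynomials (S(h_1,h_2)) all reduce to 0 modulo the current basis, so we have a Gröbner basis.
Inter-reduce: drop elements whose leading term is divisible by another's, tail-reduce, and make monic.
Reduced Gröbner basis: {u - 1, v + 1}.

These coincide, so the ideals are equal.

Yes, the ideals are equal.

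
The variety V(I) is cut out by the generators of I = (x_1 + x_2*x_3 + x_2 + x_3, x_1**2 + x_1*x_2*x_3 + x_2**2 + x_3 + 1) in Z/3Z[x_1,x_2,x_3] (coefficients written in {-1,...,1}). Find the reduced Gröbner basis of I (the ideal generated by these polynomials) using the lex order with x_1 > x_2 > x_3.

G = {x_1 + x_2*x_3 + x_2 + x_3, x_2**2*x_3 - x_2**2 + x_2*x_3**2 - x_2*x_3 + x_3**2 + x_3 + 1}

f_1 = x_1 + x_2*x_3 + x_2 + x_3, LT = x_1.
f_2 = x_1**2 + x_1*x_2*x_3 + x_2**2 + x_3 + 1, LT = x_1**2.

S(f_1,f_2): lcm = x_1**2. S = x_1*x_2 + x_1*x_3 - x_2**2 - x_3 - 1.
  reduce S modulo (f_1, f_2):
  remainder -x_2**2*x_3 + x_2**2 - x_2*x_3**2 + x_2*x_3 - x_3**2 - x_3 - 1 ≠ 0; add g_3 = -x_2**2*x_3 + x_2**2 - x_2*x_3**2 + x_2*x_3 - x_3**2 - x_3 - 1 to the basis.

The other S-polynomials (S(f_1,g_3), S(f_2,g_3)) all reduce to 0 modulo the current basis, so we have a Gröbner basis.
Inter-reduce: drop elements whose leading term is divisible by another's, tail-reduce, and make monic.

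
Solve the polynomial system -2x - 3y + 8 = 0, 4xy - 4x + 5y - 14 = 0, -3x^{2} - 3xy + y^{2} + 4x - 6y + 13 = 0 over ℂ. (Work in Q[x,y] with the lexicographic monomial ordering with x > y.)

{(1, 2)}

Compute a lex Gröbner basis by Buchberger's algorithm.
f_1 = -2x - 3y + 8, LT = x.
f_2 = 4xy - 4x + 5y - 14, LT = xy.
f_3 = -3x^{2} - 3xy + 4x + y^{2} - 6y + 13, LT = x^{2}.

S(f_1,f_2): lcm = xy. S = x + \tfrac{3}{2}y^{2} - \tfrac{21}{4}y + \tfrac{7}{2}.
  reduce S modulo (f_1, f_2, f_3):
  remainder \tfrac{3}{2}y^{2} - \tfrac{27}{4}y + \tfrac{15}{2} ≠ 0; add h_4 = \tfrac{3}{2}y^{2} - \tfrac{27}{4}y + \tfrac{15}{2} to the basis.

S(f_1,f_3): lcm = x^{2}. S = \tfrac{1}{2}xy - \tfrac{8}{3}x + \tfrac{1}{3}y^{2} - 2y + \tfrac{13}{3}.
  reduce S modulo (f_1, f_2, f_3, h_4):
  remainder \tfrac{17}{8}y - \tfrac{17}{4} ≠ 0; add h_5 = \tfrac{17}{8}y - \tfrac{17}{4} to the basis.

The other S-polynomials (S(f_2,f_3), S(f_1,h_4), S(f_2,h_4), S(f_3,h_4), S(f_1,h_5), S(f_2,h_5), S(f_3,h_5), S(h_4,h_5)) all reduce to 0 modulo the current basis, so we have a Gröbner basis.
Inter-reduce: drop elements whose leading term is divisible by another's, tail-reduce, and make monic.
Reduced Gröbner basis: {x - 1, y - 2}.

Since the basis is lex-ordered, y - 2 is univariate in y. Its roots are {2}. Back-substituting each root into the other basis elements fixes the other coordinates.
  y = 2: the earlier basis element becomes x - 1 = 0, giving x = 1 — point (1, 2).
A lex Gröbner basis triangularizes the system, enabling back-substitution.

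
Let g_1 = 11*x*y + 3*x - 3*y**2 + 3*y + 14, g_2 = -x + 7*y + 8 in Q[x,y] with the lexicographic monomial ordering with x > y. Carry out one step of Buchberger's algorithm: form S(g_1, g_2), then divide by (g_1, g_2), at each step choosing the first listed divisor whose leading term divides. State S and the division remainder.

lcm(LM(g_1), LM(g_2)) = x*y.
S = (lcm/LT(g_1))·g_1 − (lcm/LT(g_2))·g_2 = 3/11*x + 74/11*y**2 + 91/11*y + 14/11.
Reduce S modulo (g_1, g_2) in that order:
  leading term x: subtract (-3/11)·g_2 from 3/11*x + 74/11*y**2 + 91/11*y + 14/11 → 74/11*y**2 + 112/11*y + 38/11
  leading term y**2: no divisor's leading term divides it; move 74/11*y**2 to the remainder.
  leading term y: no divisor's leading term divides it; move 112/11*y to the remainder.
  leading term 1: no divisor's leading term divides it; move 38/11 to the remainder.
The remainder 74/11*y**2 + 112/11*y + 38/11 is nonzero, so it would be added as the next basis element.

S(g_1, g_2) = 3/11*x + 74/11*y**2 + 91/11*y + 14/11; remainder on division = 74/11*y**2 + 112/11*y + 38/11.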